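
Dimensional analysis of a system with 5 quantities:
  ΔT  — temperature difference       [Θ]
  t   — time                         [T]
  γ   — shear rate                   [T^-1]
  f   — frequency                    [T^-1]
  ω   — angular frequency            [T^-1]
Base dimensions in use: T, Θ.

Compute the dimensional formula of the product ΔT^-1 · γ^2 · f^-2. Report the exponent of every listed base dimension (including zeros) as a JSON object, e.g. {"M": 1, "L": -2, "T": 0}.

{"T": 0, "Θ": -1}

Write exponents as rows T,Θ / cols ΔT,t,γ,f,ω:
  T: [ 0  1 -1 -1 -1]
  Θ: [ 1  0  0  0  0]
  [T]: (-1)·0+(2)·-1+(-2)·-1 = 0
  [Θ]: (-1)·1+(2)·0+(-2)·0 = -1
⇒ Θ^-1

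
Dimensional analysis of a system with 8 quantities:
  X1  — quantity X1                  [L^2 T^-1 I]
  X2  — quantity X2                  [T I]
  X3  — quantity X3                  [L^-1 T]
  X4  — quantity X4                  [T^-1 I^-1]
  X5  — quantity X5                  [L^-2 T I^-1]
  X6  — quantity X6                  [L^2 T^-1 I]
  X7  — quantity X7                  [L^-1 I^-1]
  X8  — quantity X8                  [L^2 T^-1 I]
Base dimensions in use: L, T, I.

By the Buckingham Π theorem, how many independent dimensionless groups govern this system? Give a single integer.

Write exponents as rows L,T,I / cols X1,X2,X3,X4,X5,X6,X7,X8:
  L: [ 2  0 -1  0 -2  2 -1  2]
  T: [-1  1  1 -1  1 -1  0 -1]
  I: [ 1  1  0 -1 -1  1 -1  1]
Echelon form has 2 nonzero rows (pivots: X1,X2)
Π count = n − r = 8 − 2 = 6

6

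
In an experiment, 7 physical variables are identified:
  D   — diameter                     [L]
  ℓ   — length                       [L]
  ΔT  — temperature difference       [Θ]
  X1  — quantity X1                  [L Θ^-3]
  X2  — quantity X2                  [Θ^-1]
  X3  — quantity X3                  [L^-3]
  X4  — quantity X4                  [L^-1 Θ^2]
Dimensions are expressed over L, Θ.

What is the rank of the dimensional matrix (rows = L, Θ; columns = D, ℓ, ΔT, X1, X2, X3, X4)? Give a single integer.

2

Dimensional matrix (L×Θ by D×ℓ×ΔT×X1×X2×X3×X4):
  L: [ 1  1  0  1  0 -3 -1]
  Θ: [ 0  0  1 -3 -1  0  2]
RREF → pivots at {D,ΔT} ⇒ r = 2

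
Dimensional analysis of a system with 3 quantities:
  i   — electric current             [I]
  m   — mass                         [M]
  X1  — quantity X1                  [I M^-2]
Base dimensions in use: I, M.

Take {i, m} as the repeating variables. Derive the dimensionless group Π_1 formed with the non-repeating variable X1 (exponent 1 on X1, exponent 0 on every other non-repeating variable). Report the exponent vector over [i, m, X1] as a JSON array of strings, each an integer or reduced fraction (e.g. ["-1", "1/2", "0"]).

Write exponents as rows I,M / cols i,m,X1:
  I: [ 1  0  1]
  M: [ 0  1 -2]
Echelon form has 2 nonzero rows (pivots: i,m)
Pivot set = {i,m}, free = {X1}
RREF:
  r0: [   1    0    1]
  r1: [   0    1   -2]
Fix exponent of X1 at 1; solve each RREF row for its pivot's exponent:
  r0: exp(i) + (1)·1 = 0 ⇒ exp(i) = -1
  r1: exp(m) + (-2)·1 = 0 ⇒ exp(m) = 2
Π_1 = i^-1 · m^2 · X1

["-1", "2", "1"]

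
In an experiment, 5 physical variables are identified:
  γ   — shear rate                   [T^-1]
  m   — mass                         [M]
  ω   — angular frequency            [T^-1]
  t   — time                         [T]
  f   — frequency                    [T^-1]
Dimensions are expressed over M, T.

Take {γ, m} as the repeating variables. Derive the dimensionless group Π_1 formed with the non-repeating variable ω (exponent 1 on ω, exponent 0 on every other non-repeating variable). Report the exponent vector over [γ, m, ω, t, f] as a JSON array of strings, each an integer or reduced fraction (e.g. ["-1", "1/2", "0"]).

["-1", "0", "1", "0", "0"]

Dimensional matrix (M×T by γ×m×ω×t×f):
  M: [ 0  1  0  0  0]
  T: [-1  0 -1  1 -1]
Echelon form has 2 nonzero rows (pivots: γ,m)
Pivot set = {γ,m}, free = {ω,t,f}
RREF:
  r0: [   1    0    1   -1    1]
  r1: [   0    1    0    0    0]
Fix exponent of ω at 1, t at 0, f at 0; solve each RREF row for its pivot's exponent:
  r0: exp(γ) + (1)·1 = 0 ⇒ exp(γ) = -1
  r1: exp(m) + (0)·1 = 0 ⇒ exp(m) = 0
Π_1 = γ^-1 · ω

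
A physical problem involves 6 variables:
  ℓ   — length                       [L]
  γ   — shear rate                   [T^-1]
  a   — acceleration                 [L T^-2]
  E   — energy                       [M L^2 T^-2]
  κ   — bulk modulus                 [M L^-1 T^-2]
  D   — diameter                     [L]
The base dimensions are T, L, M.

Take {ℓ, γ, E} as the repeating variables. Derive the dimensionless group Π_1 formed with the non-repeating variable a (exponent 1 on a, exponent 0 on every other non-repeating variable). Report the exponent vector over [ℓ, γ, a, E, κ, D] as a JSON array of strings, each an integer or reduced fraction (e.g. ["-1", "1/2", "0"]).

Write exponents as rows T,L,M / cols ℓ,γ,a,E,κ,D:
  T: [ 0 -1 -2 -2 -2  0]
  L: [ 1  0  1  2 -1  1]
  M: [ 0  0  0  1  1  0]
Echelon form has 3 nonzero rows (pivots: ℓ,γ,E)
Repeat: ℓ,γ,E; free: a,κ,D
RREF:
  r0: [   1    0    1    0   -3    1]
  r1: [   0    1    2    0    0    0]
  r2: [   0    0    0    1    1    0]
Fix exponent of a at 1, κ at 0, D at 0; solve each RREF row for its pivot's exponent:
  r0: exp(ℓ) + (1)·1 = 0 ⇒ exp(ℓ) = -1
  r1: exp(γ) + (2)·1 = 0 ⇒ exp(γ) = -2
  r2: exp(E) + (0)·1 = 0 ⇒ exp(E) = 0
Π_1 = ℓ^-1 · γ^-2 · a

["-1", "-2", "1", "0", "0", "0"]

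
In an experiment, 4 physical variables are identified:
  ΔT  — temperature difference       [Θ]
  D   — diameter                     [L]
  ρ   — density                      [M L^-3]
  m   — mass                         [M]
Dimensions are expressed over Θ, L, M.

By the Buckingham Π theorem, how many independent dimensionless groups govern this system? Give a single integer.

1

Dimensional matrix (Θ×L×M by ΔT×D×ρ×m):
  Θ: [ 1  0  0  0]
  L: [ 0  1 -3  0]
  M: [ 0  0  1  1]
Echelon form has 3 nonzero rows (pivots: ΔT,D,ρ)
4 vars − rank 3 = 1 Π group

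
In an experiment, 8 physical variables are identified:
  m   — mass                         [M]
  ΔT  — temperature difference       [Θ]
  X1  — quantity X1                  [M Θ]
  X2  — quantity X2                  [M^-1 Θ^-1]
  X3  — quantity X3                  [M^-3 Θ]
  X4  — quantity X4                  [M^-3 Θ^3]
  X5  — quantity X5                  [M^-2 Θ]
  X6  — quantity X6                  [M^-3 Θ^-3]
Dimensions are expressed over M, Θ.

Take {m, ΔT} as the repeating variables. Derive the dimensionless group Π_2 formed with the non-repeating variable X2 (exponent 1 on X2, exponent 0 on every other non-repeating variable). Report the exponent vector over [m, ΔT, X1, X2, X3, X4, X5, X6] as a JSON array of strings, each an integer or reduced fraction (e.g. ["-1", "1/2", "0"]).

["1", "1", "0", "1", "0", "0", "0", "0"]

Exponent matrix [M,Θ] × [m,ΔT,X1,X2,X3,X4,X5,X6]:
  M: [ 1  0  1 -1 -3 -3 -2 -3]
  Θ: [ 0  1  1 -1  1  3  1 -3]
Echelon form has 2 nonzero rows (pivots: m,ΔT)
Pivot set = {m,ΔT}, free = {X1,X2,X3,X4,X5,X6}
RREF:
  r0: [   1    0    1   -1   -3   -3   -2   -3]
  r1: [   0    1    1   -1    1    3    1   -3]
Fix exponent of X2 at 1, X1 at 0, X3 at 0, X4 at 0, X5 at 0, X6 at 0; solve each RREF row for its pivot's exponent:
  r0: exp(m) + (-1)·1 = 0 ⇒ exp(m) = 1
  r1: exp(ΔT) + (-1)·1 = 0 ⇒ exp(ΔT) = 1
Π_2 = m · ΔT · X2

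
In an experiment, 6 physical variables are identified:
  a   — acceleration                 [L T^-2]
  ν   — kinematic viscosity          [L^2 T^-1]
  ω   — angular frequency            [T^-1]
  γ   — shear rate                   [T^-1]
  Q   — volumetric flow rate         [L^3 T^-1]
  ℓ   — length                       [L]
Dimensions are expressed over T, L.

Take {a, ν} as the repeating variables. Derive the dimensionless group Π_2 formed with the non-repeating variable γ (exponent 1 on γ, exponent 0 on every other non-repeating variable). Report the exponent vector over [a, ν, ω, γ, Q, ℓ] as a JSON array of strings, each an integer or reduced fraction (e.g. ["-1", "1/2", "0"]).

["-2/3", "1/3", "0", "1", "0", "0"]

Dimensional matrix (T×L by a×ν×ω×γ×Q×ℓ):
  T: [-2 -1 -1 -1 -1  0]
  L: [ 1  2  0  0  3  1]
Echelon form has 2 nonzero rows (pivots: a,ν)
Pivot set = {a,ν}, free = {ω,γ,Q,ℓ}
RREF:
  r0: [   1    0  2/3  2/3 -1/3 -1/3]
  r1: [   0    1 -1/3 -1/3  5/3  2/3]
Fix exponent of γ at 1, ω at 0, Q at 0, ℓ at 0; solve each RREF row for its pivot's exponent:
  r0: exp(a) + (2/3)·1 = 0 ⇒ exp(a) = -2/3
  r1: exp(ν) + (-1/3)·1 = 0 ⇒ exp(ν) = 1/3
Π_2 = a^(-2/3) · ν^(1/3) · γ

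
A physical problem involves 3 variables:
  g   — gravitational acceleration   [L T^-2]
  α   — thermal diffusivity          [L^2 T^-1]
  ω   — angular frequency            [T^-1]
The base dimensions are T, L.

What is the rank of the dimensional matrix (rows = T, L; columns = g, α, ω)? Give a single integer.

Dimensional matrix (T×L by g×α×ω):
  T: [-2 -1 -1]
  L: [ 1  2  0]
RREF → pivots at {g,α} ⇒ r = 2

2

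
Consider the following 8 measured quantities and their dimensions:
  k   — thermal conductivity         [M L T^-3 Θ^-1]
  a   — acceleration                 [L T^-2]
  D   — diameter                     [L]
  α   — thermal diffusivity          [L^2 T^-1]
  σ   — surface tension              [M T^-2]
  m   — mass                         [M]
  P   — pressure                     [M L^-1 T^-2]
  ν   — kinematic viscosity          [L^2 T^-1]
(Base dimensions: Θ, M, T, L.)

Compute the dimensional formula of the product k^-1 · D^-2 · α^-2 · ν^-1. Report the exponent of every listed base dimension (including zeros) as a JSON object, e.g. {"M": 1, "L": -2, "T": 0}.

Write exponents as rows Θ,M,T,L / cols k,a,D,α,σ,m,P,ν:
  Θ: [-1  0  0  0  0  0  0  0]
  M: [ 1  0  0  0  1  1  1  0]
  T: [-3 -2  0 -1 -2  0 -2 -1]
  L: [ 1  1  1  2  0  0 -1  2]
  [Θ]: (-1)·-1+(-2)·0+(-2)·0+(-1)·0 = 1
  [M]: (-1)·1+(-2)·0+(-2)·0+(-1)·0 = -1
  [T]: (-1)·-3+(-2)·0+(-2)·-1+(-1)·-1 = 6
  [L]: (-1)·1+(-2)·1+(-2)·2+(-1)·2 = -9
⇒ Θ M^-1 T^6 L^-9

{"Θ": 1, "M": -1, "T": 6, "L": -9}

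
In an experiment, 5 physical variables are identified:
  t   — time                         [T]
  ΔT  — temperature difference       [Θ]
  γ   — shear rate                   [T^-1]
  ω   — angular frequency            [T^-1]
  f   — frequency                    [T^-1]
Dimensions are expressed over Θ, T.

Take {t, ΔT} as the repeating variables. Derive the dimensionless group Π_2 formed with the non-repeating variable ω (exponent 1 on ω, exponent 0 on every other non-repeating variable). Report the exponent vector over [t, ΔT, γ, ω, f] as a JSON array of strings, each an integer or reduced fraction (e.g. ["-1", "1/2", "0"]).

["1", "0", "0", "1", "0"]

Dimensional matrix (Θ×T by t×ΔT×γ×ω×f):
  Θ: [ 0  1  0  0  0]
  T: [ 1  0 -1 -1 -1]
Echelon form has 2 nonzero rows (pivots: t,ΔT)
Repeat: t,ΔT; free: γ,ω,f
RREF:
  r0: [   1    0   -1   -1   -1]
  r1: [   0    1    0    0    0]
Fix exponent of ω at 1, γ at 0, f at 0; solve each RREF row for its pivot's exponent:
  r0: exp(t) + (-1)·1 = 0 ⇒ exp(t) = 1
  r1: exp(ΔT) + (0)·1 = 0 ⇒ exp(ΔT) = 0
Π_2 = t · ω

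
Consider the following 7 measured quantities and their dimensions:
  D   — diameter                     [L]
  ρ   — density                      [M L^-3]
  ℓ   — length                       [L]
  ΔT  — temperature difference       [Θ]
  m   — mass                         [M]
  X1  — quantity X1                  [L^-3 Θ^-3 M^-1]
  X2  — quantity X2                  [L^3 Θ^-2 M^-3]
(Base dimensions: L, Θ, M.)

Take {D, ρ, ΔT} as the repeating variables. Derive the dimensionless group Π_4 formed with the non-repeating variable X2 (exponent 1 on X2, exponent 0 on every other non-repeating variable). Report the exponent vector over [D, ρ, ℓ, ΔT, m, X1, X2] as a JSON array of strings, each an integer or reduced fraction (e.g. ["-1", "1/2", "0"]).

Exponent matrix [L,Θ,M] × [D,ρ,ℓ,ΔT,m,X1,X2]:
  L: [ 1 -3  1  0  0 -3  3]
  Θ: [ 0  0  0  1  0 -3 -2]
  M: [ 0  1  0  0  1 -1 -3]
RREF → pivots at {D,ρ,ΔT} ⇒ r = 3
Repeat: D,ρ,ΔT; free: ℓ,m,X1,X2
RREF:
  r0: [   1    0    1    0    3   -6   -6]
  r1: [   0    1    0    0    1   -1   -3]
  r2: [   0    0    0    1    0   -3   -2]
Fix exponent of X2 at 1, ℓ at 0, m at 0, X1 at 0; solve each RREF row for its pivot's exponent:
  r0: exp(D) + (-6)·1 = 0 ⇒ exp(D) = 6
  r1: exp(ρ) + (-3)·1 = 0 ⇒ exp(ρ) = 3
  r2: exp(ΔT) + (-2)·1 = 0 ⇒ exp(ΔT) = 2
Π_4 = D^6 · ρ^3 · ΔT^2 · X2

["6", "3", "0", "2", "0", "0", "1"]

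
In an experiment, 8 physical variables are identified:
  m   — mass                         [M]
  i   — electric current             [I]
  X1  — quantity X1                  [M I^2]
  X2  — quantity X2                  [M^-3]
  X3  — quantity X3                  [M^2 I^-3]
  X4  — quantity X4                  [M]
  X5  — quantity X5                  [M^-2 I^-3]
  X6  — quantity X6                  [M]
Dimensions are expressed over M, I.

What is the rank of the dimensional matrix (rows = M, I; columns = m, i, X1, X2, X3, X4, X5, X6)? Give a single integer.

2

Write exponents as rows M,I / cols m,i,X1,X2,X3,X4,X5,X6:
  M: [ 1  0  1 -3  2  1 -2  1]
  I: [ 0  1  2  0 -3  0 -3  0]
Echelon form has 2 nonzero rows (pivots: m,i)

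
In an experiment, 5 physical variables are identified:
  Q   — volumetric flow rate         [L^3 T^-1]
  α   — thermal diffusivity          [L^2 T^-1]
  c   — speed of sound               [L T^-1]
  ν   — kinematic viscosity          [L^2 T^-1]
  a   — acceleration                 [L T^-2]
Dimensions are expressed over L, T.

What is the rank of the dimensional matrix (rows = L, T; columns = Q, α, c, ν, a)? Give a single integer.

2

Exponent matrix [L,T] × [Q,α,c,ν,a]:
  L: [ 3  2  1  2  1]
  T: [-1 -1 -1 -1 -2]
Echelon form has 2 nonzero rows (pivots: Q,α)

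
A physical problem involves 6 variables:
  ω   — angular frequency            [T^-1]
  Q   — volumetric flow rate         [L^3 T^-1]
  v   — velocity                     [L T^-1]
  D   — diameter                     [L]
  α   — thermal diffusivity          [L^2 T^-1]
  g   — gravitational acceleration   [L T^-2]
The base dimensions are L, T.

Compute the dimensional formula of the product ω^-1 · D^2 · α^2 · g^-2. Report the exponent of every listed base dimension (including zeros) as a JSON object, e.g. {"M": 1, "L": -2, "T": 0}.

Write exponents as rows L,T / cols ω,Q,v,D,α,g:
  L: [ 0  3  1  1  2  1]
  T: [-1 -1 -1  0 -1 -2]
  [L]: (-1)·0+(2)·1+(2)·2+(-2)·1 = 4
  [T]: (-1)·-1+(2)·0+(2)·-1+(-2)·-2 = 3
⇒ L^4 T^3

{"L": 4, "T": 3}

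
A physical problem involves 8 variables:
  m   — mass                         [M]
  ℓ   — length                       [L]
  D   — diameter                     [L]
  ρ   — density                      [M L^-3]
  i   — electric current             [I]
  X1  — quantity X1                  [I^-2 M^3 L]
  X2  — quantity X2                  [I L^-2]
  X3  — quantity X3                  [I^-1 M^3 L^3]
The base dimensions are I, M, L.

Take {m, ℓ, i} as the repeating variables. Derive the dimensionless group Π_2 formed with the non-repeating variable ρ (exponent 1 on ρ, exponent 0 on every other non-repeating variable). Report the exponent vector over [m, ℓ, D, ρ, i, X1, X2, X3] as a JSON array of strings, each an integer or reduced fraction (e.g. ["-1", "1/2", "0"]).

["-1", "3", "0", "1", "0", "0", "0", "0"]

Dimensional matrix (I×M×L by m×ℓ×D×ρ×i×X1×X2×X3):
  I: [ 0  0  0  0  1 -2  1 -1]
  M: [ 1  0  0  1  0  3  0  3]
  L: [ 0  1  1 -3  0  1 -2  3]
RREF → pivots at {m,ℓ,i} ⇒ r = 3
Pivot set = {m,ℓ,i}, free = {D,ρ,X1,X2,X3}
RREF:
  r0: [   1    0    0    1    0    3    0    3]
  r1: [   0    1    1   -3    0    1   -2    3]
  r2: [   0    0    0    0    1   -2    1   -1]
Fix exponent of ρ at 1, D at 0, X1 at 0, X2 at 0, X3 at 0; solve each RREF row for its pivot's exponent:
  r0: exp(m) + (1)·1 = 0 ⇒ exp(m) = -1
  r1: exp(ℓ) + (-3)·1 = 0 ⇒ exp(ℓ) = 3
  r2: exp(i) + (0)·1 = 0 ⇒ exp(i) = 0
Π_2 = m^-1 · ℓ^3 · ρ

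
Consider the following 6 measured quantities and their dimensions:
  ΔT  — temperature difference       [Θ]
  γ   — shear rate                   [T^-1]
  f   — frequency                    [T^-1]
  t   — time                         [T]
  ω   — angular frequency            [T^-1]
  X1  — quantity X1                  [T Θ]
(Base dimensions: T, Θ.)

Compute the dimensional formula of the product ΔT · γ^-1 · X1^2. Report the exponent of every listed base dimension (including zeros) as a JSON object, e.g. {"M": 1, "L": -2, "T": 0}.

{"T": 3, "Θ": 3}

Exponent matrix [T,Θ] × [ΔT,γ,f,t,ω,X1]:
  T: [ 0 -1 -1  1 -1  1]
  Θ: [ 1  0  0  0  0  1]
  [T]: (1)·0+(-1)·-1+(2)·1 = 3
  [Θ]: (1)·1+(-1)·0+(2)·1 = 3
⇒ T^3 Θ^3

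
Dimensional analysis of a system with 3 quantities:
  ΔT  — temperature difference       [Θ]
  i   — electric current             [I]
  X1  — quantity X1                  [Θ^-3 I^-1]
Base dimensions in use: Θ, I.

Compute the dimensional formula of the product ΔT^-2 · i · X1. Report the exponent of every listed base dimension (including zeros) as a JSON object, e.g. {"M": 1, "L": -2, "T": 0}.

{"Θ": -5, "I": 0}

Exponent matrix [Θ,I] × [ΔT,i,X1]:
  Θ: [ 1  0 -3]
  I: [ 0  1 -1]
  [Θ]: (-2)·1+(1)·0+(1)·-3 = -5
  [I]: (-2)·0+(1)·1+(1)·-1 = 0
⇒ Θ^-5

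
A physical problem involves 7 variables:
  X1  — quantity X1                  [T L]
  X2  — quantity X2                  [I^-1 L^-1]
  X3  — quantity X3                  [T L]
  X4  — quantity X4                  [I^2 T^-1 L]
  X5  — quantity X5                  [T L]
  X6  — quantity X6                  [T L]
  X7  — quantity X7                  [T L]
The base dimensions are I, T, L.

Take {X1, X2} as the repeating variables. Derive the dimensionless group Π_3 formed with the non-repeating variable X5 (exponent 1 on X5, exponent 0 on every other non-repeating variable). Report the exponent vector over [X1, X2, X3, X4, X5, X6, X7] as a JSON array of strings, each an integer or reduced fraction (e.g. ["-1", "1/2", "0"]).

["-1", "0", "0", "0", "1", "0", "0"]

Dimensional matrix (I×T×L by X1×X2×X3×X4×X5×X6×X7):
  I: [ 0 -1  0  2  0  0  0]
  T: [ 1  0  1 -1  1  1  1]
  L: [ 1 -1  1  1  1  1  1]
Echelon form has 2 nonzero rows (pivots: X1,X2)
Repeat: X1,X2; free: X3,X4,X5,X6,X7
RREF:
  r0: [   1    0    1   -1    1    1    1]
  r1: [   0    1    0   -2    0    0    0]
  r2: [   0    0    0    0    0    0    0]
Fix exponent of X5 at 1, X3 at 0, X4 at 0, X6 at 0, X7 at 0; solve each RREF row for its pivot's exponent:
  r0: exp(X1) + (1)·1 = 0 ⇒ exp(X1) = -1
  r1: exp(X2) + (0)·1 = 0 ⇒ exp(X2) = 0
Π_3 = X1^-1 · X5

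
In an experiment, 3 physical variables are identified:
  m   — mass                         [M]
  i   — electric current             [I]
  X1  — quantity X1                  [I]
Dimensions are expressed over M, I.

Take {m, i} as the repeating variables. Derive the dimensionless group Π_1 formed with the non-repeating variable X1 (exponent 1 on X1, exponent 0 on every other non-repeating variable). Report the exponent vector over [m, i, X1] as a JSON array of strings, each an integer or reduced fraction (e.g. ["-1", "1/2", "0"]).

["0", "-1", "1"]

Dimensional matrix (M×I by m×i×X1):
  M: [ 1  0  0]
  I: [ 0  1  1]
Echelon form has 2 nonzero rows (pivots: m,i)
Repeat: m,i; free: X1
RREF:
  r0: [   1    0    0]
  r1: [   0    1    1]
Fix exponent of X1 at 1; solve each RREF row for its pivot's exponent:
  r0: exp(m) + (0)·1 = 0 ⇒ exp(m) = 0
  r1: exp(i) + (1)·1 = 0 ⇒ exp(i) = -1
Π_1 = i^-1 · X1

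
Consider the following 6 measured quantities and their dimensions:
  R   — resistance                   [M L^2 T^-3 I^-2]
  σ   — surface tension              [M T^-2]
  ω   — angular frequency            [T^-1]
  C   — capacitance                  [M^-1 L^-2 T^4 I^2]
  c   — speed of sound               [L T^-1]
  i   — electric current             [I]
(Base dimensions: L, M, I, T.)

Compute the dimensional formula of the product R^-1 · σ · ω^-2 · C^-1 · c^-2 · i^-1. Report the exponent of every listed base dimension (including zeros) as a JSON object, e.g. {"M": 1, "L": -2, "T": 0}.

Dimensional matrix (L×M×I×T by R×σ×ω×C×c×i):
  L: [ 2  0  0 -2  1  0]
  M: [ 1  1  0 -1  0  0]
  I: [-2  0  0  2  0  1]
  T: [-3 -2 -1  4 -1  0]
  [L]: (-1)·2+(1)·0+(-2)·0+(-1)·-2+(-2)·1+(-1)·0 = -2
  [M]: (-1)·1+(1)·1+(-2)·0+(-1)·-1+(-2)·0+(-1)·0 = 1
  [I]: (-1)·-2+(1)·0+(-2)·0+(-1)·2+(-2)·0+(-1)·1 = -1
  [T]: (-1)·-3+(1)·-2+(-2)·-1+(-1)·4+(-2)·-1+(-1)·0 = 1
⇒ L^-2 M I^-1 T

{"L": -2, "M": 1, "I": -1, "T": 1}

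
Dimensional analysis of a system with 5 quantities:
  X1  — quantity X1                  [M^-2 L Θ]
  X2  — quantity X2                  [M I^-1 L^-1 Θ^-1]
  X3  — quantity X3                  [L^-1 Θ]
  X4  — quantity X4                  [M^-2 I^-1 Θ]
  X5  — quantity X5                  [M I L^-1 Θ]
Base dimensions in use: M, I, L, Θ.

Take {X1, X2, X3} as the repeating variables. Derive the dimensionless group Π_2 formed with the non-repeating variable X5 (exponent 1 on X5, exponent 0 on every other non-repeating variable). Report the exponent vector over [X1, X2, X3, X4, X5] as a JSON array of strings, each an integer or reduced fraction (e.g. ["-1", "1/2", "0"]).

["1", "1", "-1", "0", "1"]

Write exponents as rows M,I,L,Θ / cols X1,X2,X3,X4,X5:
  M: [-2  1  0 -2  1]
  I: [ 0 -1  0 -1  1]
  L: [ 1 -1 -1  0 -1]
  Θ: [ 1 -1  1  1  1]
RREF → pivots at {X1,X2,X3} ⇒ r = 3
Pivot set = {X1,X2,X3}, free = {X4,X5}
RREF:
  r0: [   1    0    0  3/2   -1]
  r1: [   0    1    0    1   -1]
  r2: [   0    0    1  1/2    1]
  r3: [   0    0    0    0    0]
Fix exponent of X5 at 1, X4 at 0; solve each RREF row for its pivot's exponent:
  r0: exp(X1) + (-1)·1 = 0 ⇒ exp(X1) = 1
  r1: exp(X2) + (-1)·1 = 0 ⇒ exp(X2) = 1
  r2: exp(X3) + (1)·1 = 0 ⇒ exp(X3) = -1
Π_2 = X1 · X2 · X3^-1 · X5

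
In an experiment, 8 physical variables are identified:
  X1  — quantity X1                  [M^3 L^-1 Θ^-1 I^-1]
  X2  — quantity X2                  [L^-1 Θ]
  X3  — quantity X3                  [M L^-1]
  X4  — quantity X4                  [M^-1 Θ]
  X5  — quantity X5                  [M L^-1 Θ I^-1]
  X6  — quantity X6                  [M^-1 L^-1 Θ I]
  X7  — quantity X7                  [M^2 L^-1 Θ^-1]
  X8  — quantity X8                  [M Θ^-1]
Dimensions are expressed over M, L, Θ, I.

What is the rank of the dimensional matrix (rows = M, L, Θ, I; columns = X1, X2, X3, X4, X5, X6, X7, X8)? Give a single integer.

Write exponents as rows M,L,Θ,I / cols X1,X2,X3,X4,X5,X6,X7,X8:
  M: [ 3  0  1 -1  1 -1  2  1]
  L: [-1 -1 -1  0 -1 -1 -1  0]
  Θ: [-1  1  0  1  1  1 -1 -1]
  I: [-1  0  0  0 -1  1  0  0]
Echelon form has 3 nonzero rows (pivots: X1,X2,X3)

3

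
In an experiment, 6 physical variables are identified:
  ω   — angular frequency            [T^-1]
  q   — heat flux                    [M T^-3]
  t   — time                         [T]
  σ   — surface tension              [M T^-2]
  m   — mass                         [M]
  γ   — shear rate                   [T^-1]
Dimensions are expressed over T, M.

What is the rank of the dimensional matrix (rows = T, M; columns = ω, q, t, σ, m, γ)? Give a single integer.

2

Write exponents as rows T,M / cols ω,q,t,σ,m,γ:
  T: [-1 -3  1 -2  0 -1]
  M: [ 0  1  0  1  1  0]
Echelon form has 2 nonzero rows (pivots: ω,q)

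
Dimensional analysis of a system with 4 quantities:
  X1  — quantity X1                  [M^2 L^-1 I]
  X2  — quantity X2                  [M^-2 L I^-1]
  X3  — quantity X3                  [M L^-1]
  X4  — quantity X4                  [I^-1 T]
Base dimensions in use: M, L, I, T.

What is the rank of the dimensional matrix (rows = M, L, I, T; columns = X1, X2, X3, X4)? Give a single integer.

Exponent matrix [M,L,I,T] × [X1,X2,X3,X4]:
  M: [ 2 -2  1  0]
  L: [-1  1 -1  0]
  I: [ 1 -1  0 -1]
  T: [ 0  0  0  1]
RREF → pivots at {X1,X3,X4} ⇒ r = 3

3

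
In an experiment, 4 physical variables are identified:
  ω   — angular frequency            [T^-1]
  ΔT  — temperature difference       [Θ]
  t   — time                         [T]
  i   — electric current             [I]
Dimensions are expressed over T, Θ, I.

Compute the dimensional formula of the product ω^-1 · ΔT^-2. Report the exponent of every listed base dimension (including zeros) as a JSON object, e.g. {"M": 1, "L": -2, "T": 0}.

{"T": 1, "Θ": -2, "I": 0}

Write exponents as rows T,Θ,I / cols ω,ΔT,t,i:
  T: [-1  0  1  0]
  Θ: [ 0  1  0  0]
  I: [ 0  0  0  1]
  [T]: (-1)·-1+(-2)·0 = 1
  [Θ]: (-1)·0+(-2)·1 = -2
  [I]: (-1)·0+(-2)·0 = 0
⇒ T Θ^-2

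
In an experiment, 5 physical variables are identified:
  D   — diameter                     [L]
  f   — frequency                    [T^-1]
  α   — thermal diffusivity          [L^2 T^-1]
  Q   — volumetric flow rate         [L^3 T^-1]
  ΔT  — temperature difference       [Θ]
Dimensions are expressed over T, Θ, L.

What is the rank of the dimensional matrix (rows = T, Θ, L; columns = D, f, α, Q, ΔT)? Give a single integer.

Write exponents as rows T,Θ,L / cols D,f,α,Q,ΔT:
  T: [ 0 -1 -1 -1  0]
  Θ: [ 0  0  0  0  1]
  L: [ 1  0  2  3  0]
RREF → pivots at {D,f,ΔT} ⇒ r = 3

3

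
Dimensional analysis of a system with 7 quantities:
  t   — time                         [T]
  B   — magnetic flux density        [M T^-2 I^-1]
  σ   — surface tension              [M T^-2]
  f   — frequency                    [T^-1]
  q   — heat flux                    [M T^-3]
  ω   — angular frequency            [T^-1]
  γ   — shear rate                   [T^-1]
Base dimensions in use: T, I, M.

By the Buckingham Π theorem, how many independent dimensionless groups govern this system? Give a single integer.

Write exponents as rows T,I,M / cols t,B,σ,f,q,ω,γ:
  T: [ 1 -2 -2 -1 -3 -1 -1]
  I: [ 0 -1  0  0  0  0  0]
  M: [ 0  1  1  0  1  0  0]
Echelon form has 3 nonzero rows (pivots: t,B,σ)
n=7, r=3 ⇒ 4 dimensionless groups

4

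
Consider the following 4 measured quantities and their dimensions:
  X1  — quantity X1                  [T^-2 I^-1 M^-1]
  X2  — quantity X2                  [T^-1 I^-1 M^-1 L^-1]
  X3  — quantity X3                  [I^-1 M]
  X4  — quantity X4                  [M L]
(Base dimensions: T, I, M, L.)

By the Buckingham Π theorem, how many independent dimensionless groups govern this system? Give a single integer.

Write exponents as rows T,I,M,L / cols X1,X2,X3,X4:
  T: [-2 -1  0  0]
  I: [-1 -1 -1  0]
  M: [-1 -1  1  1]
  L: [ 0 -1  0  1]
RREF → pivots at {X1,X2,X3} ⇒ r = 3
Π count = n − r = 4 − 3 = 1

1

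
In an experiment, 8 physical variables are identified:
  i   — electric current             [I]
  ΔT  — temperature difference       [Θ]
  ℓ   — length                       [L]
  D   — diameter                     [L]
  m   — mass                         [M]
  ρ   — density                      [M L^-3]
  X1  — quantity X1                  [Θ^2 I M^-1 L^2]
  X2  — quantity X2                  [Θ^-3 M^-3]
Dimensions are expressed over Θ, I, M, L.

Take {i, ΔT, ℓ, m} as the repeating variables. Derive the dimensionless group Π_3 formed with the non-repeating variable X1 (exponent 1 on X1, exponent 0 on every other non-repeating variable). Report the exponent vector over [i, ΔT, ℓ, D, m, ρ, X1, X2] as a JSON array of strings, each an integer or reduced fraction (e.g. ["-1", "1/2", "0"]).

["-1", "-2", "-2", "0", "1", "0", "1", "0"]

Write exponents as rows Θ,I,M,L / cols i,ΔT,ℓ,D,m,ρ,X1,X2:
  Θ: [ 0  1  0  0  0  0  2 -3]
  I: [ 1  0  0  0  0  0  1  0]
  M: [ 0  0  0  0  1  1 -1 -3]
  L: [ 0  0  1  1  0 -3  2  0]
RREF → pivots at {i,ΔT,ℓ,m} ⇒ r = 4
Repeat: i,ΔT,ℓ,m; free: D,ρ,X1,X2
RREF:
  r0: [   1    0    0    0    0    0    1    0]
  r1: [   0    1    0    0    0    0    2   -3]
  r2: [   0    0    1    1    0   -3    2    0]
  r3: [   0    0    0    0    1    1   -1   -3]
Fix exponent of X1 at 1, D at 0, ρ at 0, X2 at 0; solve each RREF row for its pivot's exponent:
  r0: exp(i) + (1)·1 = 0 ⇒ exp(i) = -1
  r1: exp(ΔT) + (2)·1 = 0 ⇒ exp(ΔT) = -2
  r2: exp(ℓ) + (2)·1 = 0 ⇒ exp(ℓ) = -2
  r3: exp(m) + (-1)·1 = 0 ⇒ exp(m) = 1
Π_3 = i^-1 · ΔT^-2 · ℓ^-2 · m · X1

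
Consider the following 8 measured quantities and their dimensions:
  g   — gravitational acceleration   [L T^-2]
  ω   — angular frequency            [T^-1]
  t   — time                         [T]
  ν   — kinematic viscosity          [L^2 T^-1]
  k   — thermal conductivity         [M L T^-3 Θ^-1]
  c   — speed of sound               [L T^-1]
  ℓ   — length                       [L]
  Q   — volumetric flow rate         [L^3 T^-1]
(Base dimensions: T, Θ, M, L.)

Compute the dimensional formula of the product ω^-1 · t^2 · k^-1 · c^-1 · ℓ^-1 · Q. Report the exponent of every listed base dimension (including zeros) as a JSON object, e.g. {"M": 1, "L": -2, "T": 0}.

{"T": 6, "Θ": 1, "M": -1, "L": 0}

Dimensional matrix (T×Θ×M×L by g×ω×t×ν×k×c×ℓ×Q):
  T: [-2 -1  1 -1 -3 -1  0 -1]
  Θ: [ 0  0  0  0 -1  0  0  0]
  M: [ 0  0  0  0  1  0  0  0]
  L: [ 1  0  0  2  1  1  1  3]
  [T]: (-1)·-1+(2)·1+(-1)·-3+(-1)·-1+(-1)·0+(1)·-1 = 6
  [Θ]: (-1)·0+(2)·0+(-1)·-1+(-1)·0+(-1)·0+(1)·0 = 1
  [M]: (-1)·0+(2)·0+(-1)·1+(-1)·0+(-1)·0+(1)·0 = -1
  [L]: (-1)·0+(2)·0+(-1)·1+(-1)·1+(-1)·1+(1)·3 = 0
⇒ T^6 Θ M^-1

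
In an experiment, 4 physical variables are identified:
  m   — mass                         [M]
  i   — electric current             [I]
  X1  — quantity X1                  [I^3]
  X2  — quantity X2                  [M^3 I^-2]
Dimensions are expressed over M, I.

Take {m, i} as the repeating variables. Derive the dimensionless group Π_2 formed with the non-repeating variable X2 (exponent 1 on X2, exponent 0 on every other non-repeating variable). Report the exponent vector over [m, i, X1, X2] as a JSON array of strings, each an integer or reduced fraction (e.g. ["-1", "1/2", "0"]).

Dimensional matrix (M×I by m×i×X1×X2):
  M: [ 1  0  0  3]
  I: [ 0  1  3 -2]
Row reduction gives pivot columns m,i; rank = 2
Pivot set = {m,i}, free = {X1,X2}
RREF:
  r0: [   1    0    0    3]
  r1: [   0    1    3   -2]
Fix exponent of X2 at 1, X1 at 0; solve each RREF row for its pivot's exponent:
  r0: exp(m) + (3)·1 = 0 ⇒ exp(m) = -3
  r1: exp(i) + (-2)·1 = 0 ⇒ exp(i) = 2
Π_2 = m^-3 · i^2 · X2

["-3", "2", "0", "1"]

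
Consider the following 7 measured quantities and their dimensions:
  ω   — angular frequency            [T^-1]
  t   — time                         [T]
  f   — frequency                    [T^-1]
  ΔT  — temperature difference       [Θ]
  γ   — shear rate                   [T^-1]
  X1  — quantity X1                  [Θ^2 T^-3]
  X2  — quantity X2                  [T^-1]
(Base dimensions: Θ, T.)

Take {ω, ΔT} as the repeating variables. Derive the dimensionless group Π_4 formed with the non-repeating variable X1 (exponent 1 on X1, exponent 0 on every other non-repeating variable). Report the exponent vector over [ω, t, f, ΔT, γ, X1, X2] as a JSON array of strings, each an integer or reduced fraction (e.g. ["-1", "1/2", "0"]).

Write exponents as rows Θ,T / cols ω,t,f,ΔT,γ,X1,X2:
  Θ: [ 0  0  0  1  0  2  0]
  T: [-1  1 -1  0 -1 -3 -1]
Echelon form has 2 nonzero rows (pivots: ω,ΔT)
Pivot set = {ω,ΔT}, free = {t,f,γ,X1,X2}
RREF:
  r0: [   1   -1    1    0    1    3    1]
  r1: [   0    0    0    1    0    2    0]
Fix exponent of X1 at 1, t at 0, f at 0, γ at 0, X2 at 0; solve each RREF row for its pivot's exponent:
  r0: exp(ω) + (3)·1 = 0 ⇒ exp(ω) = -3
  r1: exp(ΔT) + (2)·1 = 0 ⇒ exp(ΔT) = -2
Π_4 = ω^-3 · ΔT^-2 · X1

["-3", "0", "0", "-2", "0", "1", "0"]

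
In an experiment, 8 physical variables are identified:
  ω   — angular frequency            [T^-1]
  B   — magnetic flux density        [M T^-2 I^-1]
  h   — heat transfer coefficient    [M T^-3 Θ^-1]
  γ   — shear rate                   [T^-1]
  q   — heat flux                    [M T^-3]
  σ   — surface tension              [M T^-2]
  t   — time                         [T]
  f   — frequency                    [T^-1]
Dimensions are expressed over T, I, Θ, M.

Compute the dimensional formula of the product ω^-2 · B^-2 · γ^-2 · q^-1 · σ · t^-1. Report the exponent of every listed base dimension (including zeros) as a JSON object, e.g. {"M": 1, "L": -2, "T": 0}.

{"T": 8, "I": 2, "Θ": 0, "M": -2}

Dimensional matrix (T×I×Θ×M by ω×B×h×γ×q×σ×t×f):
  T: [-1 -2 -3 -1 -3 -2  1 -1]
  I: [ 0 -1  0  0  0  0  0  0]
  Θ: [ 0  0 -1  0  0  0  0  0]
  M: [ 0  1  1  0  1  1  0  0]
  [T]: (-2)·-1+(-2)·-2+(-2)·-1+(-1)·-3+(1)·-2+(-1)·1 = 8
  [I]: (-2)·0+(-2)·-1+(-2)·0+(-1)·0+(1)·0+(-1)·0 = 2
  [Θ]: (-2)·0+(-2)·0+(-2)·0+(-1)·0+(1)·0+(-1)·0 = 0
  [M]: (-2)·0+(-2)·1+(-2)·0+(-1)·1+(1)·1+(-1)·0 = -2
⇒ T^8 I^2 M^-2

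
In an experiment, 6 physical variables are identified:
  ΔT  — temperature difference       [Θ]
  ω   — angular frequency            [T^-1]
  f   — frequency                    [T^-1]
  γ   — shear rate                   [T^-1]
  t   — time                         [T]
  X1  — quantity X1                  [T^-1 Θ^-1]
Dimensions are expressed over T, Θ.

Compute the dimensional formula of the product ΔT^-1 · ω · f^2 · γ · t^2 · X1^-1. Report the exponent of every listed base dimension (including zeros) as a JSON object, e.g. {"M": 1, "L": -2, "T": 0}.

{"T": -1, "Θ": 0}

Dimensional matrix (T×Θ by ΔT×ω×f×γ×t×X1):
  T: [ 0 -1 -1 -1  1 -1]
  Θ: [ 1  0  0  0  0 -1]
  [T]: (-1)·0+(1)·-1+(2)·-1+(1)·-1+(2)·1+(-1)·-1 = -1
  [Θ]: (-1)·1+(1)·0+(2)·0+(1)·0+(2)·0+(-1)·-1 = 0
⇒ T^-1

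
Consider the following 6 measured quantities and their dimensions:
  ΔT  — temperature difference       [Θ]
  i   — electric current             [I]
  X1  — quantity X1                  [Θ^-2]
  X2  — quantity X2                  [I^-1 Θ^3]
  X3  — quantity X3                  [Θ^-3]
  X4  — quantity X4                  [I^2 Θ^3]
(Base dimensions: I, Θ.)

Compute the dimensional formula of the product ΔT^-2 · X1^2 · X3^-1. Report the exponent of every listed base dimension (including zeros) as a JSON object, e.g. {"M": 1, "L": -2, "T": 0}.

Dimensional matrix (I×Θ by ΔT×i×X1×X2×X3×X4):
  I: [ 0  1  0 -1  0  2]
  Θ: [ 1  0 -2  3 -3  3]
  [I]: (-2)·0+(2)·0+(-1)·0 = 0
  [Θ]: (-2)·1+(2)·-2+(-1)·-3 = -3
⇒ Θ^-3

{"I": 0, "Θ": -3}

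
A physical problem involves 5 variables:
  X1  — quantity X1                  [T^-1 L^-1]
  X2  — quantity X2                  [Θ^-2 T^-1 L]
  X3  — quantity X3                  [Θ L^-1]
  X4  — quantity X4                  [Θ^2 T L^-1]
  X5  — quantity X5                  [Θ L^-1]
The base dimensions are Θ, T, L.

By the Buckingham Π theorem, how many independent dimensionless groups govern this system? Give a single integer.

3

Dimensional matrix (Θ×T×L by X1×X2×X3×X4×X5):
  Θ: [ 0 -2  1  2  1]
  T: [-1 -1  0  1  0]
  L: [-1  1 -1 -1 -1]
Echelon form has 2 nonzero rows (pivots: X1,X2)
5 vars − rank 2 = 3 Π groups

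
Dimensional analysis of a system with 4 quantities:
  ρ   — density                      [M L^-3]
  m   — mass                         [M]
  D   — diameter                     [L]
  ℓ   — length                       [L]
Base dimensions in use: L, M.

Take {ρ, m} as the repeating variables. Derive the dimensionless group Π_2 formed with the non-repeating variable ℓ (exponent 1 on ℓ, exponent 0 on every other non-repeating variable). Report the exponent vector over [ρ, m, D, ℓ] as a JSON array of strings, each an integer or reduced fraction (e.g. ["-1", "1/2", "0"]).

["1/3", "-1/3", "0", "1"]

Write exponents as rows L,M / cols ρ,m,D,ℓ:
  L: [-3  0  1  1]
  M: [ 1  1  0  0]
RREF → pivots at {ρ,m} ⇒ r = 2
Repeat: ρ,m; free: D,ℓ
RREF:
  r0: [   1    0 -1/3 -1/3]
  r1: [   0    1  1/3  1/3]
Fix exponent of ℓ at 1, D at 0; solve each RREF row for its pivot's exponent:
  r0: exp(ρ) + (-1/3)·1 = 0 ⇒ exp(ρ) = 1/3
  r1: exp(m) + (1/3)·1 = 0 ⇒ exp(m) = -1/3
Π_2 = ρ^(1/3) · m^(-1/3) · ℓ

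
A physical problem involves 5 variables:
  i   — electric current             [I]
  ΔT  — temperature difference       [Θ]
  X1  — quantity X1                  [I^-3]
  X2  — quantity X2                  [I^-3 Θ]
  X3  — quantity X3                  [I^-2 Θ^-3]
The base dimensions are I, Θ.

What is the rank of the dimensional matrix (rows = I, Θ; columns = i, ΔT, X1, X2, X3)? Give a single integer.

2

Exponent matrix [I,Θ] × [i,ΔT,X1,X2,X3]:
  I: [ 1  0 -3 -3 -2]
  Θ: [ 0  1  0  1 -3]
Echelon form has 2 nonzero rows (pivots: i,ΔT)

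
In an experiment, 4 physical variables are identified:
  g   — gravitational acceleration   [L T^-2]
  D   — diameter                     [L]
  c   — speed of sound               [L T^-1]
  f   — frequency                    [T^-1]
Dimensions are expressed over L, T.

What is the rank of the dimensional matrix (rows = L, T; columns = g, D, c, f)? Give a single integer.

Exponent matrix [L,T] × [g,D,c,f]:
  L: [ 1  1  1  0]
  T: [-2  0 -1 -1]
RREF → pivots at {g,D} ⇒ r = 2

2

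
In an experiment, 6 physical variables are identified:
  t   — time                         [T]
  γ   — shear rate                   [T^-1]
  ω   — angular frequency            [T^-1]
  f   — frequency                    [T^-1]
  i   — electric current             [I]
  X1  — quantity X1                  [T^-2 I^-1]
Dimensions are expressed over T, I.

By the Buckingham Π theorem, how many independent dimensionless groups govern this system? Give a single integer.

4

Dimensional matrix (T×I by t×γ×ω×f×i×X1):
  T: [ 1 -1 -1 -1  0 -2]
  I: [ 0  0  0  0  1 -1]
RREF → pivots at {t,i} ⇒ r = 2
6 vars − rank 2 = 4 Π groups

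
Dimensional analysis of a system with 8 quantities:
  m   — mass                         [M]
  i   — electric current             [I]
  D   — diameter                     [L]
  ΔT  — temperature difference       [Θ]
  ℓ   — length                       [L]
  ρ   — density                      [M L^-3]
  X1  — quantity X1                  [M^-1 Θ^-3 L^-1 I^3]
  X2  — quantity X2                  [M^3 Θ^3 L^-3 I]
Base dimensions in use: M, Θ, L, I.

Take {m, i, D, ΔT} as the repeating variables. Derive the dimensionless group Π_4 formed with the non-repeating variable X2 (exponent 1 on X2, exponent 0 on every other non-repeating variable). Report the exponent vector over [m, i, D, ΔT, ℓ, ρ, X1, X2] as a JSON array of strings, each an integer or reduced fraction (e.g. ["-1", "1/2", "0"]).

["-3", "-1", "3", "-3", "0", "0", "0", "1"]

Write exponents as rows M,Θ,L,I / cols m,i,D,ΔT,ℓ,ρ,X1,X2:
  M: [ 1  0  0  0  0  1 -1  3]
  Θ: [ 0  0  0  1  0  0 -3  3]
  L: [ 0  0  1  0  1 -3 -1 -3]
  I: [ 0  1  0  0  0  0  3  1]
Row reduction gives pivot columns m,i,D,ΔT; rank = 4
Repeat: m,i,D,ΔT; free: ℓ,ρ,X1,X2
RREF:
  r0: [   1    0    0    0    0    1   -1    3]
  r1: [   0    1    0    0    0    0    3    1]
  r2: [   0    0    1    0    1   -3   -1   -3]
  r3: [   0    0    0    1    0    0   -3    3]
Fix exponent of X2 at 1, ℓ at 0, ρ at 0, X1 at 0; solve each RREF row for its pivot's exponent:
  r0: exp(m) + (3)·1 = 0 ⇒ exp(m) = -3
  r1: exp(i) + (1)·1 = 0 ⇒ exp(i) = -1
  r2: exp(D) + (-3)·1 = 0 ⇒ exp(D) = 3
  r3: exp(ΔT) + (3)·1 = 0 ⇒ exp(ΔT) = -3
Π_4 = m^-3 · i^-1 · D^3 · ΔT^-3 · X2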